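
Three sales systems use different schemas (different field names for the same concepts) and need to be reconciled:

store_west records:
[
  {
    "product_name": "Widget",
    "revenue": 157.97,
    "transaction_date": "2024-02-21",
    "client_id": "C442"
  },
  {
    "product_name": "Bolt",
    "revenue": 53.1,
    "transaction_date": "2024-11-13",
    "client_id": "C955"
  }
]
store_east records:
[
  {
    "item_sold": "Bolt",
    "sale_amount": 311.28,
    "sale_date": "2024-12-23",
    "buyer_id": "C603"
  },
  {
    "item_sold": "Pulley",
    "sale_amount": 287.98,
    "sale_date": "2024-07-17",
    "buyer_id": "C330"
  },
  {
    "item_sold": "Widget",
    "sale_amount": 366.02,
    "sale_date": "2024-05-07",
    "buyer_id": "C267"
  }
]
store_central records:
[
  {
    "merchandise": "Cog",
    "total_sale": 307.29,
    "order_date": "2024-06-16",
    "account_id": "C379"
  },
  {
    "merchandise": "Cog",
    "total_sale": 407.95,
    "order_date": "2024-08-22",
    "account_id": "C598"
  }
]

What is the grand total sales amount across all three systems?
1891.59

Schema reconciliation - all amount fields map to sale amount:

store_west (revenue): 211.07
store_east (sale_amount): 965.28
store_central (total_sale): 715.24

Grand total: 1891.59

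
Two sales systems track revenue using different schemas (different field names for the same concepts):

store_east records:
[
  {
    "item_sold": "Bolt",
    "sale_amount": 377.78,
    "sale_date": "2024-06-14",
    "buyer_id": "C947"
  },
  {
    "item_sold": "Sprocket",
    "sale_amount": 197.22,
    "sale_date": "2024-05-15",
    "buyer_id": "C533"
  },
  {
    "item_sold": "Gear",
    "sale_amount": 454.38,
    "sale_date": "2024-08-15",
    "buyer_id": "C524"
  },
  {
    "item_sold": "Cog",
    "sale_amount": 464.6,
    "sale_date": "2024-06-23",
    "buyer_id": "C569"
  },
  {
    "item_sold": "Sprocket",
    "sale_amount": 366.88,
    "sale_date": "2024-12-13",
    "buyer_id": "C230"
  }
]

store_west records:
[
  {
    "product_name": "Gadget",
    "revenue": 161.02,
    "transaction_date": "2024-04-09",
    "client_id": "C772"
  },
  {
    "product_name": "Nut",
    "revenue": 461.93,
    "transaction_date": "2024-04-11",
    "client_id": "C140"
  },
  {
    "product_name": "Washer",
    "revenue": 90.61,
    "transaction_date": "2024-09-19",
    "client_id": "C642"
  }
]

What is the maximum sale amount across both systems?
464.6

Reconcile: "sale_amount" (store_east) = "revenue" (store_west) = sale amount

Maximum in store_east: 464.6
Maximum in store_west: 461.93

Overall maximum: max(464.6, 461.93) = 464.6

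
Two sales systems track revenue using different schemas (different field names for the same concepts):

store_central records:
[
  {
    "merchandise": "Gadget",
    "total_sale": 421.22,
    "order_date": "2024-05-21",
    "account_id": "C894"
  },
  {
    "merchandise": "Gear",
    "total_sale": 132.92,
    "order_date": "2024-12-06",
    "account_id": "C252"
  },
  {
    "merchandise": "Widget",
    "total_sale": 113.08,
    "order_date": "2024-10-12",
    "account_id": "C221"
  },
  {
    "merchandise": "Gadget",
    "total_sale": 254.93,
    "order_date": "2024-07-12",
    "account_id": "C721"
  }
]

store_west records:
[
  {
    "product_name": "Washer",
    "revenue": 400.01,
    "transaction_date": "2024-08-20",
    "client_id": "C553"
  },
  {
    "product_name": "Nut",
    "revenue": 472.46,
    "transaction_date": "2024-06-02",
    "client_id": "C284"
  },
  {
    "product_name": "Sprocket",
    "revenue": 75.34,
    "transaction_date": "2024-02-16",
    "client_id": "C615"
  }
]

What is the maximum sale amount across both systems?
472.46

Reconcile: "total_sale" (store_central) = "revenue" (store_west) = sale amount

Maximum in store_central: 421.22
Maximum in store_west: 472.46

Overall maximum: max(421.22, 472.46) = 472.46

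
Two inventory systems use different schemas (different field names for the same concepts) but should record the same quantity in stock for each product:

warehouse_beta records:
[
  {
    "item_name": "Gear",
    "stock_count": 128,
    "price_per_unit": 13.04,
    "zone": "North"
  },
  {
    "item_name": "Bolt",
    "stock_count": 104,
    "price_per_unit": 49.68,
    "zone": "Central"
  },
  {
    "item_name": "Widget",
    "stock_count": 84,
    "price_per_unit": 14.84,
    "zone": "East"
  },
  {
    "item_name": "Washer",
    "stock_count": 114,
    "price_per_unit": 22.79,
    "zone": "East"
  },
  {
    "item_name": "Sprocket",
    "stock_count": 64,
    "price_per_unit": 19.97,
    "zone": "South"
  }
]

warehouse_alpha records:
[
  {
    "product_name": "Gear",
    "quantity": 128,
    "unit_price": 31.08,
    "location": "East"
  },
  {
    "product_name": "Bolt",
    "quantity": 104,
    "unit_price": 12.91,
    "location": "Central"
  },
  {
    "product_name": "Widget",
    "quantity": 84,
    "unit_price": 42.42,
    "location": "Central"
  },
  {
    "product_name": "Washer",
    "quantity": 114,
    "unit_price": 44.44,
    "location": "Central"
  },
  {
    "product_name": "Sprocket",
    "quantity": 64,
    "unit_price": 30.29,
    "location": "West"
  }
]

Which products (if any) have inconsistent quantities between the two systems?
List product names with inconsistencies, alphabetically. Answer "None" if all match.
None

Schema mappings:
- "item_name" (warehouse_beta) = "product_name" (warehouse_alpha) = product name
- "stock_count" (warehouse_beta) = "quantity" (warehouse_alpha) = quantity

Comparison:
  Gear: 128 vs 128 - MATCH
  Bolt: 104 vs 104 - MATCH
  Widget: 84 vs 84 - MATCH
  Washer: 114 vs 114 - MATCH
  Sprocket: 64 vs 64 - MATCH

Products with inconsistencies: None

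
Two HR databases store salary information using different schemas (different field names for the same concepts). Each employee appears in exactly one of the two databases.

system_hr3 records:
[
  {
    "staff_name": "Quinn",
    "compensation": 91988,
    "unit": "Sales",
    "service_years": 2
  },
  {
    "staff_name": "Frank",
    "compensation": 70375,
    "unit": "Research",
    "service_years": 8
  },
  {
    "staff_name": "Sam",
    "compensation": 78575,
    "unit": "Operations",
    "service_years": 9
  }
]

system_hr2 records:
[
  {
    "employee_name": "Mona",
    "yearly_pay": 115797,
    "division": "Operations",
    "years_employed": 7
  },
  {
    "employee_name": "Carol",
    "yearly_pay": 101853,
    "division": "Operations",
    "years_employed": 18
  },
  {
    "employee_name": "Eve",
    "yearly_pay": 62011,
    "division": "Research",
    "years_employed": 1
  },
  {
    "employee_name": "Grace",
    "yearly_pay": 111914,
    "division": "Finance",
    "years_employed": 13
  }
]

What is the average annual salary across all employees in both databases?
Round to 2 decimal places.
90359.00

Schema mapping: "compensation" (system_hr3) = "yearly_pay" (system_hr2) = annual salary

All salaries: [91988, 70375, 78575, 115797, 101853, 62011, 111914]
Sum: 632513
Count: 7
Average: 632513 / 7 = 90359.00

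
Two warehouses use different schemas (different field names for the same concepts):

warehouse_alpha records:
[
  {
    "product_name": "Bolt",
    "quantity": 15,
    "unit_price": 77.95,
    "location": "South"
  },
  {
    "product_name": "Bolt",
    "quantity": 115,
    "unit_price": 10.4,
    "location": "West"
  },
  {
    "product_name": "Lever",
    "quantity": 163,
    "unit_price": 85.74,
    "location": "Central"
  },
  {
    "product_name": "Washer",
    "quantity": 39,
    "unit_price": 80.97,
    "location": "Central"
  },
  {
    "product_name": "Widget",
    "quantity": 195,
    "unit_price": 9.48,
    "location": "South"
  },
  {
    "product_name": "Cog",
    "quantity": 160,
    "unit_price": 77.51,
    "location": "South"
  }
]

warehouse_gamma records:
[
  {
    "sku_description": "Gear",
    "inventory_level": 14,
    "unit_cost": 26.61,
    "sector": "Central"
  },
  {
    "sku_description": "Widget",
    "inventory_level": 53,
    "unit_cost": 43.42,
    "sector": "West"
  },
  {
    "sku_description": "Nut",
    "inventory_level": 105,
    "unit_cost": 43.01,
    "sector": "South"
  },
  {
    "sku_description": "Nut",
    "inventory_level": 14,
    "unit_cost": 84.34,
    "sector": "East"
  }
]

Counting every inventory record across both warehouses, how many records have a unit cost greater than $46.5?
5

Schema mapping: "unit_price" (warehouse_alpha) = "unit_cost" (warehouse_gamma) = unit cost

Records > $46.5 in warehouse_alpha: 4
Records > $46.5 in warehouse_gamma: 1

Total count: 4 + 1 = 5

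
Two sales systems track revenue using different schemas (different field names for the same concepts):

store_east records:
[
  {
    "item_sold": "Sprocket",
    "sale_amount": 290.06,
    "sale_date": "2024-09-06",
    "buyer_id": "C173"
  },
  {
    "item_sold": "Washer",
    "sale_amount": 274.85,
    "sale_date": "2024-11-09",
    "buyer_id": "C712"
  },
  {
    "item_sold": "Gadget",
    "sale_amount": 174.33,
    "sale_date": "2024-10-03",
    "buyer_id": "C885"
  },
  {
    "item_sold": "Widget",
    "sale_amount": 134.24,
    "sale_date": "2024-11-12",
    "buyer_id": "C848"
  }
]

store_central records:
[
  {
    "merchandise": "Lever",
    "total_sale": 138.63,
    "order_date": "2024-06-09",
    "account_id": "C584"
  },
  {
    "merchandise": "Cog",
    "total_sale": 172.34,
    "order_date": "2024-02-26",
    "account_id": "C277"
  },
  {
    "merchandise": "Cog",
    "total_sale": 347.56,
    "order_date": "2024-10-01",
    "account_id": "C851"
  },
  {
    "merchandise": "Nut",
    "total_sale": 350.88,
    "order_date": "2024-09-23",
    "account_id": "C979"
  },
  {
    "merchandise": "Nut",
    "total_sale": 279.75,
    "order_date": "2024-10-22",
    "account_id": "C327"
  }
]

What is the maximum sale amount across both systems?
350.88

Reconcile: "sale_amount" (store_east) = "total_sale" (store_central) = sale amount

Maximum in store_east: 290.06
Maximum in store_central: 350.88

Overall maximum: max(290.06, 350.88) = 350.88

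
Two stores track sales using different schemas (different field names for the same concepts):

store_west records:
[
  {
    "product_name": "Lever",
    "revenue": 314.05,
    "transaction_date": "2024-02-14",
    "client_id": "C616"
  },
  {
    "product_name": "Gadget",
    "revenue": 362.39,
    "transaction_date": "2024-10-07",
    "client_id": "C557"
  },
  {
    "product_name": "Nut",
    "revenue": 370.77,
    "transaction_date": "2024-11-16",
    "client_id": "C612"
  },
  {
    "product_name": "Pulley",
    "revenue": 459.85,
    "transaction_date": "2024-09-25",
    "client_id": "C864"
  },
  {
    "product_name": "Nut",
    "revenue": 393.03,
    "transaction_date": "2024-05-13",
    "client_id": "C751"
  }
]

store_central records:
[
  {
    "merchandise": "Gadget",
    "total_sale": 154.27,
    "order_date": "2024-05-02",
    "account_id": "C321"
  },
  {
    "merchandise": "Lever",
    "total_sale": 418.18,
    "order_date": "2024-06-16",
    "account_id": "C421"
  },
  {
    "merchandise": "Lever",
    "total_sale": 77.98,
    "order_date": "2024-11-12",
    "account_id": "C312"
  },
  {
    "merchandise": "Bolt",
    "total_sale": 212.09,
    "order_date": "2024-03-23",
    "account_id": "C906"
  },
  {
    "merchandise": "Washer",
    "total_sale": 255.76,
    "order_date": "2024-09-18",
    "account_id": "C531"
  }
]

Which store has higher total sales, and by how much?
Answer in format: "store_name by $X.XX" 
store_west by $781.81

Schema mapping: "revenue" (store_west) = "total_sale" (store_central) = sale amount

Total for store_west: 1900.09
Total for store_central: 1118.28

Difference: |1900.09 - 1118.28| = 781.81
store_west has higher sales by $781.81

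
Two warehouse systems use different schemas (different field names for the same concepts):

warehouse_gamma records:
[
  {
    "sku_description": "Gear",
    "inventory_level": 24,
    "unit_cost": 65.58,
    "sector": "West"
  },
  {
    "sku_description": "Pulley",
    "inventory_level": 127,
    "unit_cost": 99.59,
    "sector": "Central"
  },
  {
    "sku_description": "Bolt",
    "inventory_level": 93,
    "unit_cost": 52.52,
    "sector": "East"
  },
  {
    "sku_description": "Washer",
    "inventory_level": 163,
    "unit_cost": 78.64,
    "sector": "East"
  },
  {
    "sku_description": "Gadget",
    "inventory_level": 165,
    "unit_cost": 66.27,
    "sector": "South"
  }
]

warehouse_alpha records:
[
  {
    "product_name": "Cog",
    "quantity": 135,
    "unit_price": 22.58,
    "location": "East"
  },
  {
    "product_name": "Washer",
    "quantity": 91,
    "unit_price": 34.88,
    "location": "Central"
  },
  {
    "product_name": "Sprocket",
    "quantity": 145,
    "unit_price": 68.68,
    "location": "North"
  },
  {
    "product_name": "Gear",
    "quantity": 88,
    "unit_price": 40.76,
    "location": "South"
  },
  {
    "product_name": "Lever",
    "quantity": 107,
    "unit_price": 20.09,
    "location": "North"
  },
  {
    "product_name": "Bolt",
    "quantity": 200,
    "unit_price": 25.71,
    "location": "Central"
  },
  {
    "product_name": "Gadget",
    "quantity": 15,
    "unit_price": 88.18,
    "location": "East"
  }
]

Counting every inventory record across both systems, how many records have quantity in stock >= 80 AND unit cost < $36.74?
4

Schema mappings:
- "inventory_level" (warehouse_gamma) = "quantity" (warehouse_alpha) = quantity
- "unit_cost" (warehouse_gamma) = "unit_price" (warehouse_alpha) = unit cost

Records meeting both conditions in warehouse_gamma: 0
Records meeting both conditions in warehouse_alpha: 4

Total: 0 + 4 = 4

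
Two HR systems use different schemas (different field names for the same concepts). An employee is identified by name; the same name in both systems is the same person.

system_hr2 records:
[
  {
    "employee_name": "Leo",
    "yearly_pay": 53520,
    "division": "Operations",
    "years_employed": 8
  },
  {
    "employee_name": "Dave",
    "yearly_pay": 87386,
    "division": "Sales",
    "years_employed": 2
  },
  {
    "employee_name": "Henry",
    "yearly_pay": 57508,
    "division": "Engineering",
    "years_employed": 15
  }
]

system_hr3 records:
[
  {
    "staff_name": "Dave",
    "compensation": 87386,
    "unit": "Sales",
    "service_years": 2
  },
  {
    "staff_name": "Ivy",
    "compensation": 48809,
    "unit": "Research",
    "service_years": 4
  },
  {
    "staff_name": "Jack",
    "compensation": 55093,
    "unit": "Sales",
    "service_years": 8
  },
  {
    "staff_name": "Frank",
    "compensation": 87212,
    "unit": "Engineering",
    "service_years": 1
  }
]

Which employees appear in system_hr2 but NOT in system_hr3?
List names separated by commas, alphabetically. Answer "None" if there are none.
Henry, Leo

Schema mapping: "employee_name" (system_hr2) = "staff_name" (system_hr3) = employee name

Names in system_hr2: ['Dave', 'Henry', 'Leo']
Names in system_hr3: ['Dave', 'Frank', 'Ivy', 'Jack']

In system_hr2 but not system_hr3: ['Henry', 'Leo']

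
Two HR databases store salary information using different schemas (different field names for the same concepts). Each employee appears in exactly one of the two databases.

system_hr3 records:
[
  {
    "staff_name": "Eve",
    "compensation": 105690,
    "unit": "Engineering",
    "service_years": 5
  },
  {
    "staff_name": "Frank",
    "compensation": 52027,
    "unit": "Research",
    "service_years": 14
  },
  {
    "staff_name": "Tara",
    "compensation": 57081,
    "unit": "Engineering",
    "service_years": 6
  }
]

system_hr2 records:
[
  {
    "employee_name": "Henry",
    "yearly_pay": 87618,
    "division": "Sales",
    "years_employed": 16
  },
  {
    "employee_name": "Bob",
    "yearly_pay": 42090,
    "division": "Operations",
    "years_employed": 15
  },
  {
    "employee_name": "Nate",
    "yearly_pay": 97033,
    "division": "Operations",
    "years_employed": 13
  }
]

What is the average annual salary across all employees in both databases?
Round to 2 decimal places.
73589.83

Schema mapping: "compensation" (system_hr3) = "yearly_pay" (system_hr2) = annual salary

All salaries: [105690, 52027, 57081, 87618, 42090, 97033]
Sum: 441539
Count: 6
Average: 441539 / 6 = 73589.83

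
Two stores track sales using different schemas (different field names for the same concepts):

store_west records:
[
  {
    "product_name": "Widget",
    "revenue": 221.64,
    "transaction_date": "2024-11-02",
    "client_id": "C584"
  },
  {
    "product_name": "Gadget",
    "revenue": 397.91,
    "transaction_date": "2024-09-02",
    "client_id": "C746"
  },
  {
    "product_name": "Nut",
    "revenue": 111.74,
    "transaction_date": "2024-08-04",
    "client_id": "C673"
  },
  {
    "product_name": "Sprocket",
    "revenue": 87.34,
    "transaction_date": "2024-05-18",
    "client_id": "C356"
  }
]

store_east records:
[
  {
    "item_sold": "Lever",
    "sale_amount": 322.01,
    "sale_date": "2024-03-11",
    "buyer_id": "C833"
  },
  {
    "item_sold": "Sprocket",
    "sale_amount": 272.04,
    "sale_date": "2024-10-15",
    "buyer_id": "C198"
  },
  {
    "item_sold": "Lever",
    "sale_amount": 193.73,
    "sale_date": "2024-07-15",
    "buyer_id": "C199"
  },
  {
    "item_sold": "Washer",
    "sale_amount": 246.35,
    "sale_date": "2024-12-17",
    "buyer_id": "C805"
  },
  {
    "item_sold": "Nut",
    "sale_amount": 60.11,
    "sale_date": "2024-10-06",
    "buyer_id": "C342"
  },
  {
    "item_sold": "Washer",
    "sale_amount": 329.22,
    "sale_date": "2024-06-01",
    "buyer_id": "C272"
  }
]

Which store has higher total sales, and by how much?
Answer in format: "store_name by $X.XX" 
store_east by $604.83

Schema mapping: "revenue" (store_west) = "sale_amount" (store_east) = sale amount

Total for store_west: 818.63
Total for store_east: 1423.46

Difference: |818.63 - 1423.46| = 604.83
store_east has higher sales by $604.83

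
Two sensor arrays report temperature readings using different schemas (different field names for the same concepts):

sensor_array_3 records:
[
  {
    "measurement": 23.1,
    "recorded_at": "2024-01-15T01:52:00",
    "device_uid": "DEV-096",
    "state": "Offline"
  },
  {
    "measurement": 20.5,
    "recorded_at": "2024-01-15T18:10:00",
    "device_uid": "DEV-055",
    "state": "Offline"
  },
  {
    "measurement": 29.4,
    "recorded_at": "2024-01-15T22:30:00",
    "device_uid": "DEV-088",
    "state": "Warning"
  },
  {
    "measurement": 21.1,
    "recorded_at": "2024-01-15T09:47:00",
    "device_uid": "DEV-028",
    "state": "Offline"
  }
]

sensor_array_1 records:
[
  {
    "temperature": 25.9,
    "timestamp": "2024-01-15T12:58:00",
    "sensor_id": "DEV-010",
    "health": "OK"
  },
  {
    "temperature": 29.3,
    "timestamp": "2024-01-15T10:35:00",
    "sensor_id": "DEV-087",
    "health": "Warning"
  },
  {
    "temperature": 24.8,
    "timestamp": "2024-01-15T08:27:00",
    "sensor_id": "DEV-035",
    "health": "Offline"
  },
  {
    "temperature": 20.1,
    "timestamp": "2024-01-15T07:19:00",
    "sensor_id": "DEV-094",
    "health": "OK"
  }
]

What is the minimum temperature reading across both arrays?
20.1

Schema mapping: "measurement" (sensor_array_3) = "temperature" (sensor_array_1) = temperature reading

Minimum in sensor_array_3: 20.5
Minimum in sensor_array_1: 20.1

Overall minimum: min(20.5, 20.1) = 20.1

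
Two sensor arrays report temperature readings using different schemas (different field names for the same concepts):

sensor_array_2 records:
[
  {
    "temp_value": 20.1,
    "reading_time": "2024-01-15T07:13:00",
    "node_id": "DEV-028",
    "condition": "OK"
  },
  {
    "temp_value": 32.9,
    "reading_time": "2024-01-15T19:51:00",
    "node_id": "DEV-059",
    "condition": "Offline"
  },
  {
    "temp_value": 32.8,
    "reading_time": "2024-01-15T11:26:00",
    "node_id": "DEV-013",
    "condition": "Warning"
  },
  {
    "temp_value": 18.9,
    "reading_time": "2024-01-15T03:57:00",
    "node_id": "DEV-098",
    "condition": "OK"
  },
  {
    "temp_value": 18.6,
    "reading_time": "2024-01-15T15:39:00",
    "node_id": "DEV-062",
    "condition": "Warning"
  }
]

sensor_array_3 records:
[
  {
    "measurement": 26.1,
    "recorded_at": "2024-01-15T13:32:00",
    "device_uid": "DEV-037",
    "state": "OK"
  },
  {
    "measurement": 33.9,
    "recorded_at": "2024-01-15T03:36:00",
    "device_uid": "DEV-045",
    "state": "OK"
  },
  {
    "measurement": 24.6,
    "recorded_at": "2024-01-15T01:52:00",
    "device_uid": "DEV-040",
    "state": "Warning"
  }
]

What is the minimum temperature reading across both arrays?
18.6

Schema mapping: "temp_value" (sensor_array_2) = "measurement" (sensor_array_3) = temperature reading

Minimum in sensor_array_2: 18.6
Minimum in sensor_array_3: 24.6

Overall minimum: min(18.6, 24.6) = 18.6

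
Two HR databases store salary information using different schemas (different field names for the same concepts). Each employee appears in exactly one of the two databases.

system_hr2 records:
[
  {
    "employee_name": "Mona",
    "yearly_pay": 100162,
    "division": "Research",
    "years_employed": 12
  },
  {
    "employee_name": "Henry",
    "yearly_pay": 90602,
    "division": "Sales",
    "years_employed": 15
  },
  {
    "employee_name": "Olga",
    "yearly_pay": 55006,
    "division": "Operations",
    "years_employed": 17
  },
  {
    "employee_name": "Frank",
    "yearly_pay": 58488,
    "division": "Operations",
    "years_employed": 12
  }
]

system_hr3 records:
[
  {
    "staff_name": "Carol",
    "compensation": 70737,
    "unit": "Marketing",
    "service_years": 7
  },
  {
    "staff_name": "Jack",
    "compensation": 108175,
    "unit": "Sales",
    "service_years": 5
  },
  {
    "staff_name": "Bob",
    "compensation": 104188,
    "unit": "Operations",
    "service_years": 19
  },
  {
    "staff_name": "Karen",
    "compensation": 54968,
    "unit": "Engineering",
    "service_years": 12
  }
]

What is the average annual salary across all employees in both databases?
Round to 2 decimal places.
80290.75

Schema mapping: "yearly_pay" (system_hr2) = "compensation" (system_hr3) = annual salary

All salaries: [100162, 90602, 55006, 58488, 70737, 108175, 104188, 54968]
Sum: 642326
Count: 8
Average: 642326 / 8 = 80290.75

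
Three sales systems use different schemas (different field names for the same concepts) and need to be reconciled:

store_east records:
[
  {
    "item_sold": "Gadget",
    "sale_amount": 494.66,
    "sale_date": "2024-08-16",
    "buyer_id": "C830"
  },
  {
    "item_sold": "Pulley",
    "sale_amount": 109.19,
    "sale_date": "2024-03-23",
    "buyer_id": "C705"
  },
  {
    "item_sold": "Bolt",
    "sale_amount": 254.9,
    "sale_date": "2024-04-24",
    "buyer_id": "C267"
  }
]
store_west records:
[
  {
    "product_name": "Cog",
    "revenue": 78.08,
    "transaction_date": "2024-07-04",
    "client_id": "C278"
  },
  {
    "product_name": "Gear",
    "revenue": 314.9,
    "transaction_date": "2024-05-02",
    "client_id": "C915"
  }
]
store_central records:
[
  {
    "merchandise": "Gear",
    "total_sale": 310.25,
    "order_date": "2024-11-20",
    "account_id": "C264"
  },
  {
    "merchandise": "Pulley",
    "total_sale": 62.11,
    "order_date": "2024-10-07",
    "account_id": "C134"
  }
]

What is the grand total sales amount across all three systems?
1624.09

Schema reconciliation - all amount fields map to sale amount:

store_east (sale_amount): 858.75
store_west (revenue): 392.98
store_central (total_sale): 372.36

Grand total: 1624.09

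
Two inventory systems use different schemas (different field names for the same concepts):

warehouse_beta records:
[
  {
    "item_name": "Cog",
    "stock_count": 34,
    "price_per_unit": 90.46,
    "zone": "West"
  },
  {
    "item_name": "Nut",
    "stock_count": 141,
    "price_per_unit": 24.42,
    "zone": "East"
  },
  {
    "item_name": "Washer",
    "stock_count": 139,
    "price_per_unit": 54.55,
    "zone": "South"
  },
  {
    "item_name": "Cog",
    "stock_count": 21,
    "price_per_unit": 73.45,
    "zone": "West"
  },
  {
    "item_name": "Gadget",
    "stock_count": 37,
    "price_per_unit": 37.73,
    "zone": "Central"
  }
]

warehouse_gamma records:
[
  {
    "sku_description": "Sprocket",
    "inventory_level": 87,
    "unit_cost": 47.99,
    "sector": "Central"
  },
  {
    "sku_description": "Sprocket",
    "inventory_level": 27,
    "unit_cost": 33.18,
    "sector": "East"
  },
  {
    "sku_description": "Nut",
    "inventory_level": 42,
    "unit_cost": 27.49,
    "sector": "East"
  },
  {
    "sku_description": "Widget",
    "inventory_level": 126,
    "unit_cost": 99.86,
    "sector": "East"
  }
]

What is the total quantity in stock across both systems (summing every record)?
654

To reconcile these schemas, identify the field holding the quantity in stock in each system:
1. In warehouse_beta it is "stock_count"
2. In warehouse_gamma it is "inventory_level"

From warehouse_beta: 34 + 141 + 139 + 21 + 37 = 372
From warehouse_gamma: 87 + 27 + 42 + 126 = 282

Total: 372 + 282 = 654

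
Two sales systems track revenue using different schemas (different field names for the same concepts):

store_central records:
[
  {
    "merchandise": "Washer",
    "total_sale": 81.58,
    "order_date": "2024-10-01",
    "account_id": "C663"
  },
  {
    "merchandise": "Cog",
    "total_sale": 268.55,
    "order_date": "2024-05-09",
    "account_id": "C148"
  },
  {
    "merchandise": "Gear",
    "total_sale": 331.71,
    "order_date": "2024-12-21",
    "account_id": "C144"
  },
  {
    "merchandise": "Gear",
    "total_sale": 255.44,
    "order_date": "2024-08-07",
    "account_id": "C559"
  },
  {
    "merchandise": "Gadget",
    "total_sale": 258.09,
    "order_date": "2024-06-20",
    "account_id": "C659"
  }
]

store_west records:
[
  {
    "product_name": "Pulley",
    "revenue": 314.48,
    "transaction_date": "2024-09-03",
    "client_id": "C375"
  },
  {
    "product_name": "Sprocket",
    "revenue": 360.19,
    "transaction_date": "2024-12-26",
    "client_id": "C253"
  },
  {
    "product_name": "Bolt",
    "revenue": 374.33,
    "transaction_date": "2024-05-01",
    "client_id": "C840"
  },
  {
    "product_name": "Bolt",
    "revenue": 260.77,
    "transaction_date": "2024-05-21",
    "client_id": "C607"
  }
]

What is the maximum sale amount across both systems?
374.33

Reconcile: "total_sale" (store_central) = "revenue" (store_west) = sale amount

Maximum in store_central: 331.71
Maximum in store_west: 374.33

Overall maximum: max(331.71, 374.33) = 374.33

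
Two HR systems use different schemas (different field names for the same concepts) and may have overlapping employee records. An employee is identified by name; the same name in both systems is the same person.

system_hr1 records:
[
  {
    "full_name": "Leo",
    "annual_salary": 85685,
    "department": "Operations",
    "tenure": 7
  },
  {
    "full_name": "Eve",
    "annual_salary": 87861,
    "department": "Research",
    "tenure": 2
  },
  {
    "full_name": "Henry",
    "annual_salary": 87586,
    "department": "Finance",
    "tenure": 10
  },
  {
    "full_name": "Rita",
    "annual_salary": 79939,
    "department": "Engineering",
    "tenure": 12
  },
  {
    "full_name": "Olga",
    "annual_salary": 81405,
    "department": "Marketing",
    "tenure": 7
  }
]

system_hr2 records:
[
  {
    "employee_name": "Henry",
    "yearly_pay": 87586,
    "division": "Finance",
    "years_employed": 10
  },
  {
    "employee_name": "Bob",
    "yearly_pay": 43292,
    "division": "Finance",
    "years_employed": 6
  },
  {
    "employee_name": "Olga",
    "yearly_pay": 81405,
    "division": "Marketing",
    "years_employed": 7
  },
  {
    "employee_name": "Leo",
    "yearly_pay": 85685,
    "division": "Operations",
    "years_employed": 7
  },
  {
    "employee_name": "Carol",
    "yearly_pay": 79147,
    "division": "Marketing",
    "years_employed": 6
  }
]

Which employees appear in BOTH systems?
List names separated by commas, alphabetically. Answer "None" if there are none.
Henry, Leo, Olga

Schema mapping: "full_name" (system_hr1) = "employee_name" (system_hr2) = employee name

Names in system_hr1: ['Eve', 'Henry', 'Leo', 'Olga', 'Rita']
Names in system_hr2: ['Bob', 'Carol', 'Henry', 'Leo', 'Olga']

Intersection: ['Henry', 'Leo', 'Olga']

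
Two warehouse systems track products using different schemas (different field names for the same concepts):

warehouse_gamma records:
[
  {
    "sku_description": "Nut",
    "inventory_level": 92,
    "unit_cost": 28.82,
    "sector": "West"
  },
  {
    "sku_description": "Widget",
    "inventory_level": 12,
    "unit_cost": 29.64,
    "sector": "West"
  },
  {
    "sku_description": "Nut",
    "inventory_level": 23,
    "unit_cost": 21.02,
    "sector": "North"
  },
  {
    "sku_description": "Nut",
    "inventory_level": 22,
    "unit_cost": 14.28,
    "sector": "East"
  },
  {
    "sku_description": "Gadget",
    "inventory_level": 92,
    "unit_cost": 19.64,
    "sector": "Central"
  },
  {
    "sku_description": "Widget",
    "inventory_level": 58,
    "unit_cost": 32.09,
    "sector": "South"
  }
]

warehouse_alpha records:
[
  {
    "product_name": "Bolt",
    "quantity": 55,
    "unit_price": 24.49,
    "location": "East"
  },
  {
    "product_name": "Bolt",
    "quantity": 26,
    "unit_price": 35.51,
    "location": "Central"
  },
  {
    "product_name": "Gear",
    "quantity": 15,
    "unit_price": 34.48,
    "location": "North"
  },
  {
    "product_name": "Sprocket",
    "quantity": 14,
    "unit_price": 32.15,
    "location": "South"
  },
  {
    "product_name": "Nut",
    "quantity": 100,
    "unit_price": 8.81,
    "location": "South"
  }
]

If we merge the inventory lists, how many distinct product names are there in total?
6

Schema mapping: "sku_description" (warehouse_gamma) = "product_name" (warehouse_alpha) = product name

Products in warehouse_gamma: ['Gadget', 'Nut', 'Widget']
Products in warehouse_alpha: ['Bolt', 'Gear', 'Nut', 'Sprocket']

Union (unique products): ['Bolt', 'Gadget', 'Gear', 'Nut', 'Sprocket', 'Widget']
Count: 6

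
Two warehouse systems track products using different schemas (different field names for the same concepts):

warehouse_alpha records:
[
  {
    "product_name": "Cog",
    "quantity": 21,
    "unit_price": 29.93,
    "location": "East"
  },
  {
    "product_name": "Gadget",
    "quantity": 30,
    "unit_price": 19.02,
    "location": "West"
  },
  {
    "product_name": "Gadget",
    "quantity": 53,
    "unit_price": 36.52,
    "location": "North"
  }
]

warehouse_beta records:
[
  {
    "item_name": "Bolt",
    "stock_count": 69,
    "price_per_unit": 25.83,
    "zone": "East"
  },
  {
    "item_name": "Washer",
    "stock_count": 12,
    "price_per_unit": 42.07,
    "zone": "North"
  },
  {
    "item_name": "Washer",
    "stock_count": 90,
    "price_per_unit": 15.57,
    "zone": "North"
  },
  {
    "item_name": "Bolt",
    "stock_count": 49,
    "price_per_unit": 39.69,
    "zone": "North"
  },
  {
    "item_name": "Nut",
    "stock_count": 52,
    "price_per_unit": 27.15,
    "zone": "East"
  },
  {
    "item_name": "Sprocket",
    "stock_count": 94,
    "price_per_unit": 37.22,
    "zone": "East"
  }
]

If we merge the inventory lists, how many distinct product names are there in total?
6

Schema mapping: "product_name" (warehouse_alpha) = "item_name" (warehouse_beta) = product name

Products in warehouse_alpha: ['Cog', 'Gadget']
Products in warehouse_beta: ['Bolt', 'Nut', 'Sprocket', 'Washer']

Union (unique products): ['Bolt', 'Cog', 'Gadget', 'Nut', 'Sprocket', 'Washer']
Count: 6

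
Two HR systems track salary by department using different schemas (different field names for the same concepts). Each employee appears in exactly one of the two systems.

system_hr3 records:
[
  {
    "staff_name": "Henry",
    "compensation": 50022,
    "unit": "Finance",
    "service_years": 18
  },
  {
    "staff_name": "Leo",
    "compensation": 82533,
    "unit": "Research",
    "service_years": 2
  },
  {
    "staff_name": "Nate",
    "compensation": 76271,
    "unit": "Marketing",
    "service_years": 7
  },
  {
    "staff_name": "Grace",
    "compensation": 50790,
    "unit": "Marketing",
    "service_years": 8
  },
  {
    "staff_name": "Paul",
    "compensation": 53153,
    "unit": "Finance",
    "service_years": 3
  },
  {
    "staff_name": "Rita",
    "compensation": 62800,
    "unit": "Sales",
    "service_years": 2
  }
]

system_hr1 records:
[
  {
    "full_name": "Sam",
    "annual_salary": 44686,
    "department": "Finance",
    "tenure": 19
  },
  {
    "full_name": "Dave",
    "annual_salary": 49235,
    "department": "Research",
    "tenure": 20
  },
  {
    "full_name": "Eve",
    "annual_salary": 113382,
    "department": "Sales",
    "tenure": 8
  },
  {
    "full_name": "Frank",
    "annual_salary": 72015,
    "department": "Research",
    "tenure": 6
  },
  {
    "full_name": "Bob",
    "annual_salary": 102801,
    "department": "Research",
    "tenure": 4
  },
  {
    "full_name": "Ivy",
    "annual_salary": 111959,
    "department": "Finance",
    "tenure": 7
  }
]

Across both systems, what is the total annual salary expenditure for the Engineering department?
0

Schema mappings:
- "unit" (system_hr3) = "department" (system_hr1) = department
- "compensation" (system_hr3) = "annual_salary" (system_hr1) = salary

Engineering salaries from system_hr3: 0
Engineering salaries from system_hr1: 0

Total: 0 + 0 = 0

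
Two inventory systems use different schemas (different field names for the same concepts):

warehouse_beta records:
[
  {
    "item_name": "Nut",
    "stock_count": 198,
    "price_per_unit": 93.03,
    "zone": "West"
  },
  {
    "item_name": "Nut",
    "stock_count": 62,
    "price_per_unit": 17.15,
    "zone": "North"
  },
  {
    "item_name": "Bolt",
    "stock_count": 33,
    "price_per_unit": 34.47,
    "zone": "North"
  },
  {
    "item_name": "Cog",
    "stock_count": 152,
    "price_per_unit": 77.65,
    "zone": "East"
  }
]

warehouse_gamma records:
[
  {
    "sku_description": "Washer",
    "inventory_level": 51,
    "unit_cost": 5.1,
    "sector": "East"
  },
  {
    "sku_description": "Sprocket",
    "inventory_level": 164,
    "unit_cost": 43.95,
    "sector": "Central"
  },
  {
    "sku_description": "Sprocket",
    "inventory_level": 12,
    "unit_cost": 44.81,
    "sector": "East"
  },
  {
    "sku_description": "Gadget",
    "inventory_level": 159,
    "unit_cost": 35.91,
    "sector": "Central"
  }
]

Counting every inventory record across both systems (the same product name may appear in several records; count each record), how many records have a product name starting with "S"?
2

Schema mapping: "item_name" (warehouse_beta) = "sku_description" (warehouse_gamma) = product name

Records with product name starting with "S" in warehouse_beta: 0
Records with product name starting with "S" in warehouse_gamma: 2

Total: 0 + 2 = 2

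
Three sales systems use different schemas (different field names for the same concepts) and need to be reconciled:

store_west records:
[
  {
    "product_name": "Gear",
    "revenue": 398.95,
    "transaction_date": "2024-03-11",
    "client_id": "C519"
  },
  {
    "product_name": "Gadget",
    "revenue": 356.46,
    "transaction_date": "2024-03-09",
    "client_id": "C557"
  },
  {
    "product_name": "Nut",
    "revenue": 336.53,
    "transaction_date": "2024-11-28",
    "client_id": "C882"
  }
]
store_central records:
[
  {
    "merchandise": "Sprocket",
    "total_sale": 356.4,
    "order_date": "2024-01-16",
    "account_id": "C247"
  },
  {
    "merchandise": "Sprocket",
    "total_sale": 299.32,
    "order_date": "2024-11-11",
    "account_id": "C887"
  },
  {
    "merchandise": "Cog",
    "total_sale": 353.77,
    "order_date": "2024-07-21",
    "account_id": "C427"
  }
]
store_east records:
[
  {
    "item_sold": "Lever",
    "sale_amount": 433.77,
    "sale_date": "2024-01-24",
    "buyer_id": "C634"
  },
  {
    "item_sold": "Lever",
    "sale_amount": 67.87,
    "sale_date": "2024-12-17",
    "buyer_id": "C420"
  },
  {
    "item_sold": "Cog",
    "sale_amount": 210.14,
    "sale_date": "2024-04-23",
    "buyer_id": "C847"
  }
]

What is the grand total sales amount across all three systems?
2813.21

Schema reconciliation - all amount fields map to sale amount:

store_west (revenue): 1091.94
store_central (total_sale): 1009.49
store_east (sale_amount): 711.78

Grand total: 2813.21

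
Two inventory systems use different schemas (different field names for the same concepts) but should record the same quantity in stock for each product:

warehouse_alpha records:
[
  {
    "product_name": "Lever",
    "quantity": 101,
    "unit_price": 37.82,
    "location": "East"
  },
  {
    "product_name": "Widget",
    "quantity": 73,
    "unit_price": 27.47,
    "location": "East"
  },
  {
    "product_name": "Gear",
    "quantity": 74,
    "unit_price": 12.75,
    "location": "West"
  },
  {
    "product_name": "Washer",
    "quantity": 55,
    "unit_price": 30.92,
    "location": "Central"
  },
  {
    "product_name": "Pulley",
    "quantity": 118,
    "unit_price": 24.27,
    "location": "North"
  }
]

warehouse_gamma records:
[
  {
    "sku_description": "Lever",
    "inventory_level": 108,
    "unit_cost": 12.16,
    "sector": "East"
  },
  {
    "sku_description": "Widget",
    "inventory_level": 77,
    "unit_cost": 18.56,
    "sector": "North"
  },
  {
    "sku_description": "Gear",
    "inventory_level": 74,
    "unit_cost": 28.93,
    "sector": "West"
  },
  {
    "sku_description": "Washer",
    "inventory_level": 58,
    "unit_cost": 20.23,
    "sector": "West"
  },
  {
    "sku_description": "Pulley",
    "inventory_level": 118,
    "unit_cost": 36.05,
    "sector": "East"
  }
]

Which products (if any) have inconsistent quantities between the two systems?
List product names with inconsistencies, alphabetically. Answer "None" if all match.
Lever, Washer, Widget

Schema mappings:
- "product_name" (warehouse_alpha) = "sku_description" (warehouse_gamma) = product name
- "quantity" (warehouse_alpha) = "inventory_level" (warehouse_gamma) = quantity

Comparison:
  Lever: 101 vs 108 - MISMATCH
  Widget: 73 vs 77 - MISMATCH
  Gear: 74 vs 74 - MATCH
  Washer: 55 vs 58 - MISMATCH
  Pulley: 118 vs 118 - MATCH

Products with inconsistencies: Lever, Washer, Widget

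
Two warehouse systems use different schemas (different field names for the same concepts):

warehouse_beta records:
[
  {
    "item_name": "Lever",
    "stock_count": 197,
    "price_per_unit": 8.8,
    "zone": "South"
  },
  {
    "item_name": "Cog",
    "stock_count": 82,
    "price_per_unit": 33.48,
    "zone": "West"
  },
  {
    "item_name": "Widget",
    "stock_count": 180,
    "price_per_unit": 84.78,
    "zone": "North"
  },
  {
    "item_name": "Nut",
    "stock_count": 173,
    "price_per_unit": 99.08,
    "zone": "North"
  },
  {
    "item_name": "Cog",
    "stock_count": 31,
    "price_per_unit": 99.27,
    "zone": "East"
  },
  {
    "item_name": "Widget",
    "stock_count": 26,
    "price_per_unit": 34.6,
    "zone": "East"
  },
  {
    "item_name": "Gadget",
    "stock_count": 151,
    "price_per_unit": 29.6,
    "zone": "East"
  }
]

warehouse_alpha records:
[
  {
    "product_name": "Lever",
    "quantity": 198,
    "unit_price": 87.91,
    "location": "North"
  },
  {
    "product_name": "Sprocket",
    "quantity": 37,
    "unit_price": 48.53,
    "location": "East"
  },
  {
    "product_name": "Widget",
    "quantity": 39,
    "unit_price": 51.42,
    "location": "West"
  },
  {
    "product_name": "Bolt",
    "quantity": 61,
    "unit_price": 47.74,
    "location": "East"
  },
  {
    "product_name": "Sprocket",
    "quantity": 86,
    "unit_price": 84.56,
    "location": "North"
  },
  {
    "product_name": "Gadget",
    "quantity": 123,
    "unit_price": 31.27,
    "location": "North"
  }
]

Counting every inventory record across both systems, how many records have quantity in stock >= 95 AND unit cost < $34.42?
3

Schema mappings:
- "stock_count" (warehouse_beta) = "quantity" (warehouse_alpha) = quantity
- "price_per_unit" (warehouse_beta) = "unit_price" (warehouse_alpha) = unit cost

Records meeting both conditions in warehouse_beta: 2
Records meeting both conditions in warehouse_alpha: 1

Total: 2 + 1 = 3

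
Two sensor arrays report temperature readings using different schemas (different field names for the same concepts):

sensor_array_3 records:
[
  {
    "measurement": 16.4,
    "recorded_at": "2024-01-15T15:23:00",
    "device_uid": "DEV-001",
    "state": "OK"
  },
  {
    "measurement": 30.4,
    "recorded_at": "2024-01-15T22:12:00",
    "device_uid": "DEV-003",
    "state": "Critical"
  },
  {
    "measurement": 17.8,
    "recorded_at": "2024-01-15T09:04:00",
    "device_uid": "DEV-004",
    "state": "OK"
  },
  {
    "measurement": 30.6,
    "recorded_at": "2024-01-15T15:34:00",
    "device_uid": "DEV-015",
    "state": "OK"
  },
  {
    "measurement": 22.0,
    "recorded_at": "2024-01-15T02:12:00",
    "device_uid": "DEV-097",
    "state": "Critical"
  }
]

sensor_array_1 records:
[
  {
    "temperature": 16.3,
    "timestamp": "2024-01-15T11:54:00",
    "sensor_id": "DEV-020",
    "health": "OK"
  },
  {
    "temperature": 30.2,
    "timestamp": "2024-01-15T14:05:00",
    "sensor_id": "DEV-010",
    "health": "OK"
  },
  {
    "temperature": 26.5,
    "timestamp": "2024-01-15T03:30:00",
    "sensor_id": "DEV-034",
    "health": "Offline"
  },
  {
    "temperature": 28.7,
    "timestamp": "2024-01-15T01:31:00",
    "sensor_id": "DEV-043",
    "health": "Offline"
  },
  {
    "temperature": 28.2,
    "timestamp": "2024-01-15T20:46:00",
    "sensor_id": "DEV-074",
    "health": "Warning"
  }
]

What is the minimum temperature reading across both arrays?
16.3

Schema mapping: "measurement" (sensor_array_3) = "temperature" (sensor_array_1) = temperature reading

Minimum in sensor_array_3: 16.4
Minimum in sensor_array_1: 16.3

Overall minimum: min(16.4, 16.3) = 16.3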